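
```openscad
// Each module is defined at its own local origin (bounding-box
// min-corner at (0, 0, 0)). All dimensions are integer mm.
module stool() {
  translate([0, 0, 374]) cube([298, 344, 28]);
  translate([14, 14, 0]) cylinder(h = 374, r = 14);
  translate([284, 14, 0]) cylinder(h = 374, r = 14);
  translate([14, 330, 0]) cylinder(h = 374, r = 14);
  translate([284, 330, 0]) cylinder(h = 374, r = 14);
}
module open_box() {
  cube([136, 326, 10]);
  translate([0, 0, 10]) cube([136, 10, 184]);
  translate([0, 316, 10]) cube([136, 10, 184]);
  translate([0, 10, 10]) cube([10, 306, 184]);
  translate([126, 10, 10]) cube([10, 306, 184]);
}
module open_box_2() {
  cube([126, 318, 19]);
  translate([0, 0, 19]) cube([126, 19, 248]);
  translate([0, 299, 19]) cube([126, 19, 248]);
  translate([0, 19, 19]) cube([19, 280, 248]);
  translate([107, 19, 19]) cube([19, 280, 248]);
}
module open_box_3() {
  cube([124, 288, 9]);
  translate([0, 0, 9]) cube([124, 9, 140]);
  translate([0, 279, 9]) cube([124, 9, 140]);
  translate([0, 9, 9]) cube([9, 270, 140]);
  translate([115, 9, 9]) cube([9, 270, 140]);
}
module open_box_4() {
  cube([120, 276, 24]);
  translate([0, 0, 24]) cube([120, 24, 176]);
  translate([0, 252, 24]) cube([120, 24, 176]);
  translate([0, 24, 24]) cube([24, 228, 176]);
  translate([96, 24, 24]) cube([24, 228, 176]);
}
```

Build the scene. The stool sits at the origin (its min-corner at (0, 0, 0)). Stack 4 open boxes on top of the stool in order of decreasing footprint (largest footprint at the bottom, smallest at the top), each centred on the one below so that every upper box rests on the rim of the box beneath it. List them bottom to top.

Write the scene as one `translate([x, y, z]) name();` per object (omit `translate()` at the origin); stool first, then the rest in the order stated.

stool();
translate([81, 9, 402]) open_box();
translate([86, 13, 596]) open_box_2();
translate([87, 28, 863]) open_box_3();
translate([89, 34, 1012]) open_box_4();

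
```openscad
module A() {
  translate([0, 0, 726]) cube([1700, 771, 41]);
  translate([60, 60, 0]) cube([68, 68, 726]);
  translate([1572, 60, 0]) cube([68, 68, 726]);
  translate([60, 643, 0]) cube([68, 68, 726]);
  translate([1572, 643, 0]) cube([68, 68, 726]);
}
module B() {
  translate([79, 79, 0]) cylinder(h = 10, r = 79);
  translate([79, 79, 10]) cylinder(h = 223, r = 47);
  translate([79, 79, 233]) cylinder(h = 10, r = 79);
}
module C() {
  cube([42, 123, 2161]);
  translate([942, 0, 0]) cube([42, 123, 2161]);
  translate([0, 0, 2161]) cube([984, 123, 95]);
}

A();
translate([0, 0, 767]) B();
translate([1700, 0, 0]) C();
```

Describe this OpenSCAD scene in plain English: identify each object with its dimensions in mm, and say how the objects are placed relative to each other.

A is a table: top 1700 mm (x) × 771 mm (y), 41 mm thick, upper face at z = 767 mm, on four 68×68 mm square legs, each inset 60 mm from the nearest pair of top edges, running from z = 0 to the bottom of the top.

B is a spool: two coaxial disc flanges of radius 79 mm and thickness 10 mm, joined by a core cylinder of radius 47 mm and height 223 mm. The lower flange rests on z = 0 and the three cylinders share a vertical axis.

C is a door frame. The clear opening is 900 mm wide and 2161 mm high. Two 42 mm wide jambs, 123 mm deep, stand either side of the opening from the floor to the top of the opening. A 95 mm thick head sits across the top of both jambs, spanning the full outside width of the frame.

The spool is on top of the table. The door frame is against the table's +x side, with their −y faces flush.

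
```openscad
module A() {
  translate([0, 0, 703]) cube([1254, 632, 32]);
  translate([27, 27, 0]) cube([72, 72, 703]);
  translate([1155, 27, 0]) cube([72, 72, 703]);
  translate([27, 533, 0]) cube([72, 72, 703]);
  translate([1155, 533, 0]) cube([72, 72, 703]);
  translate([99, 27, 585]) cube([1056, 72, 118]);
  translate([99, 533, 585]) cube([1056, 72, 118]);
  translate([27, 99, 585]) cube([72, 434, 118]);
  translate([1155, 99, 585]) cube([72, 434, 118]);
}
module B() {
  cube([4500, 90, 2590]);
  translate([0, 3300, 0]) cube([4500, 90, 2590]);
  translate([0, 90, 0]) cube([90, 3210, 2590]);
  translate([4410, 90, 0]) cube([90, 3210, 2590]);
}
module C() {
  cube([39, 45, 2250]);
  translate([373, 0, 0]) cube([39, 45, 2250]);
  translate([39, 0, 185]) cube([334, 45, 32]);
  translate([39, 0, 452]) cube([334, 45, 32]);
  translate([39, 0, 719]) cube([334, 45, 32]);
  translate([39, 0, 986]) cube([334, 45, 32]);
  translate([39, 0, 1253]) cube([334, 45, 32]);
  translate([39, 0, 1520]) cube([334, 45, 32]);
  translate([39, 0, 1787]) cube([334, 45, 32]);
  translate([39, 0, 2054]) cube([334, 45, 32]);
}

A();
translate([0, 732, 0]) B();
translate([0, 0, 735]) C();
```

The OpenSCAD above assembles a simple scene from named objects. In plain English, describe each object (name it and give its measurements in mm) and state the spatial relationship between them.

A is a table with a 1254×632 mm rectangular top, 32 mm thick, top surface at z = 735 mm, supported by four 72×72 mm square legs, each inset 27 mm from the nearest pair of top edges, running from the floor. Four apron rails, 72 mm thick and 118 mm tall, run between adjacent legs with their top edges flush with the underside of the top and their outer faces flush with the legs' outer faces.

B is the wall frame of a small rectangular building: four walls, each 2590 mm tall and 90 mm thick, enclosing a footprint 4500 mm (x) by 3390 mm (y) outside-to-outside, with no floor or roof. The front and back walls (the −y and +y sides) span the full width; the two side walls fit between them.

C is a wooden ladder with two side rails of 39×45 mm section and 2250 mm height, set 412 mm apart overall. Between them run 8 rectangular rungs (45 mm deep, 32 mm thick), front faces flush with the rails' −y face. The bottom of the first rung is 185 mm above the floor and each subsequent rung is 267 mm higher than the one below.

The house frame is on the floor beside the table on its +y side. The ladder is on top of the table.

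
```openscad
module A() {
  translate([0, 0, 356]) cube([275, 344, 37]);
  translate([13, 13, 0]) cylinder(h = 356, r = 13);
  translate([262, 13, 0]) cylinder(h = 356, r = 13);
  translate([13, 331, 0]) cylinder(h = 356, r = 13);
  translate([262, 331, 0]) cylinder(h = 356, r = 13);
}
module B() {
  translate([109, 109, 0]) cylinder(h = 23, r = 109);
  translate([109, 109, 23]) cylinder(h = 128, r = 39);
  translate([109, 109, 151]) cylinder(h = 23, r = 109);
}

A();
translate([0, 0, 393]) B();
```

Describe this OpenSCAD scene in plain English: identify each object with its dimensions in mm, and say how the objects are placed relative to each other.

A is a four-legged stool. The seat is a 275×344×37 mm slab whose top surface is at z = 393 mm; four round legs, each 26 mm in diameter, run from the floor (z = 0) to the underside of the seat, each leg's axis is inset half a diameter from the nearest pair of seat edges (so the leg's bounding box is flush with the corner).

B is a spool: two coaxial disc flanges of radius 109 mm and thickness 23 mm, joined by a core cylinder of radius 39 mm and height 128 mm. The lower flange rests on z = 0 and the three cylinders share a vertical axis.

The spool is on top of the stool.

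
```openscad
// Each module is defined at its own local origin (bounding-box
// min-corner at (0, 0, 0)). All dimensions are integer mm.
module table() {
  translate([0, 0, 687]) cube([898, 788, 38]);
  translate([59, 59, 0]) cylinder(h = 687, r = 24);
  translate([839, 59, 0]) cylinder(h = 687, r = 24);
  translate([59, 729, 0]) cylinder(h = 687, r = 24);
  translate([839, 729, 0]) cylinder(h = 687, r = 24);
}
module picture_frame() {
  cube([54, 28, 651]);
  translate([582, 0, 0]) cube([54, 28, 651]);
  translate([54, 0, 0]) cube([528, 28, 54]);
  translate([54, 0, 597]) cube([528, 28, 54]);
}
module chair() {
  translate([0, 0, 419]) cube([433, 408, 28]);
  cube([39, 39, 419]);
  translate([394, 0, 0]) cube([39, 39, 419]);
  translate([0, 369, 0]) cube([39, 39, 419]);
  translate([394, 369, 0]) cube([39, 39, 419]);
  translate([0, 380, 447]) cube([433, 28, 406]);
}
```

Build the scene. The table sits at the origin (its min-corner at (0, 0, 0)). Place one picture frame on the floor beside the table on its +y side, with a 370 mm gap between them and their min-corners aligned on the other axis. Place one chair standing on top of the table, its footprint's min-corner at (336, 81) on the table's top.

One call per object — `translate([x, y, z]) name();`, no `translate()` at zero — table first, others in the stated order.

table();
translate([0, 1158, 0]) picture_frame();
translate([336, 81, 725]) chair();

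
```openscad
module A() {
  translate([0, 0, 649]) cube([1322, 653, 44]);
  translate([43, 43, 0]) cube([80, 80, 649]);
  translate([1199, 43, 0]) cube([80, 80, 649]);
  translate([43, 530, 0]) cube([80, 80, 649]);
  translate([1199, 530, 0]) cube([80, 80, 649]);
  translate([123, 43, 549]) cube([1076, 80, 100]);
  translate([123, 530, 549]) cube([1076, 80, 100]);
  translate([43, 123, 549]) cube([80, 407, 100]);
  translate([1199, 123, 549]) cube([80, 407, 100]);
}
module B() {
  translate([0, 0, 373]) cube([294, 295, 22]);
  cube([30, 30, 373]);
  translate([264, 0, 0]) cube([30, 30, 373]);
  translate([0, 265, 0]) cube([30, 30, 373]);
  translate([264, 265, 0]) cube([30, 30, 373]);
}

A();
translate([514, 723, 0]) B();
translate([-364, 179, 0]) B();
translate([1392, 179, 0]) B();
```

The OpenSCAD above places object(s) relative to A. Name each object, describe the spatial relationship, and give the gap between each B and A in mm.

Each stool's nearest face is 70 mm from the table's bounding box.

A is a table. B is a stool. Three stools sit around the table at the +y, −x, +x sides. The gap between each stool and the table is 70 mm.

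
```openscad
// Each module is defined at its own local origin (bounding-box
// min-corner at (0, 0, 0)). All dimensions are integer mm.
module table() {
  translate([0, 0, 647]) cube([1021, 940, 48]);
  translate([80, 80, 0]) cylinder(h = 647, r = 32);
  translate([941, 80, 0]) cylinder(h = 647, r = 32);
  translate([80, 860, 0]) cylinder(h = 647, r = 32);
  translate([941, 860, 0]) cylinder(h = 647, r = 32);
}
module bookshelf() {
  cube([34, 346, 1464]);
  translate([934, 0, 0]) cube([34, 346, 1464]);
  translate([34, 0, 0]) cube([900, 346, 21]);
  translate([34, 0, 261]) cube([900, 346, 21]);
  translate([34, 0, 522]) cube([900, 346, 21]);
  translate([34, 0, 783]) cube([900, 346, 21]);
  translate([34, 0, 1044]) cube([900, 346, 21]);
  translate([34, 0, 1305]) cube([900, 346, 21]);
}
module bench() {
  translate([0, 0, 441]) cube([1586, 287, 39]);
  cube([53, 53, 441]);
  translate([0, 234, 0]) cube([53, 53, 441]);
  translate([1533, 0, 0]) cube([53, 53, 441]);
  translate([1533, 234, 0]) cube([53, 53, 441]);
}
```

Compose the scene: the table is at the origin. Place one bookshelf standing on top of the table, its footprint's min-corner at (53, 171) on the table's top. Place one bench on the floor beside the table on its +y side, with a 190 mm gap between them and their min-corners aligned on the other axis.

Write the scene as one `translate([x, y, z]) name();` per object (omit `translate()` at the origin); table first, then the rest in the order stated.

table();
translate([53, 171, 695]) bookshelf();
translate([0, 1130, 0]) bench();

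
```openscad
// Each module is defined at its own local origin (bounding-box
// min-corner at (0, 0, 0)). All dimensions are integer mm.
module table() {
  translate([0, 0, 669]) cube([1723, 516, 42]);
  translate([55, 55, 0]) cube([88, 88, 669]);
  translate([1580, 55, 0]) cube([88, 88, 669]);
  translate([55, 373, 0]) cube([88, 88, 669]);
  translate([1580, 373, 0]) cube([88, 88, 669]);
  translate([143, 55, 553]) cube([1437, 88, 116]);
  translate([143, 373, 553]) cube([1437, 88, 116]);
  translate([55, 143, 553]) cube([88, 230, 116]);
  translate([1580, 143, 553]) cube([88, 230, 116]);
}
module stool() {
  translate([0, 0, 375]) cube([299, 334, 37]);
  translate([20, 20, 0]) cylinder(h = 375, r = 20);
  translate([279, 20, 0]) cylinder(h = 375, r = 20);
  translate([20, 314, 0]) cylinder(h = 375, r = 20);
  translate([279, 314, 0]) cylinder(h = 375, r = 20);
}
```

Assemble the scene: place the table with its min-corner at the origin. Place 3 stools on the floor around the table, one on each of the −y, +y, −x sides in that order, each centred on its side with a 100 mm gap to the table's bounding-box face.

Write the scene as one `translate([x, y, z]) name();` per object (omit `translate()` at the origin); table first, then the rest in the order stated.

table();
translate([712, -434, 0]) stool();
translate([712, 616, 0]) stool();
translate([-399, 91, 0]) stool();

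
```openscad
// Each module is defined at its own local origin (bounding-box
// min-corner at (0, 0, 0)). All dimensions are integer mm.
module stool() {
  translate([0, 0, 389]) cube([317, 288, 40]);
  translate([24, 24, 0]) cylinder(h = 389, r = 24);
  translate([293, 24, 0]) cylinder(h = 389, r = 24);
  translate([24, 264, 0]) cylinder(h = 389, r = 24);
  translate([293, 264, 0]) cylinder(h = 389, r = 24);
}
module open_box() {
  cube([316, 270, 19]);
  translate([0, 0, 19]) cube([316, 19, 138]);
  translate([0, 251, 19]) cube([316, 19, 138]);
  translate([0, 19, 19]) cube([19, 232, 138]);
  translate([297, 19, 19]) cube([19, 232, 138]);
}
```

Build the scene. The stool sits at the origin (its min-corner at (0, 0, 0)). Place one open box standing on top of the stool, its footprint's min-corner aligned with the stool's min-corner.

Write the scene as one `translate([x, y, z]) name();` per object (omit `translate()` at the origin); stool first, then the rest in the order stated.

stool();
translate([0, 0, 429]) open_box();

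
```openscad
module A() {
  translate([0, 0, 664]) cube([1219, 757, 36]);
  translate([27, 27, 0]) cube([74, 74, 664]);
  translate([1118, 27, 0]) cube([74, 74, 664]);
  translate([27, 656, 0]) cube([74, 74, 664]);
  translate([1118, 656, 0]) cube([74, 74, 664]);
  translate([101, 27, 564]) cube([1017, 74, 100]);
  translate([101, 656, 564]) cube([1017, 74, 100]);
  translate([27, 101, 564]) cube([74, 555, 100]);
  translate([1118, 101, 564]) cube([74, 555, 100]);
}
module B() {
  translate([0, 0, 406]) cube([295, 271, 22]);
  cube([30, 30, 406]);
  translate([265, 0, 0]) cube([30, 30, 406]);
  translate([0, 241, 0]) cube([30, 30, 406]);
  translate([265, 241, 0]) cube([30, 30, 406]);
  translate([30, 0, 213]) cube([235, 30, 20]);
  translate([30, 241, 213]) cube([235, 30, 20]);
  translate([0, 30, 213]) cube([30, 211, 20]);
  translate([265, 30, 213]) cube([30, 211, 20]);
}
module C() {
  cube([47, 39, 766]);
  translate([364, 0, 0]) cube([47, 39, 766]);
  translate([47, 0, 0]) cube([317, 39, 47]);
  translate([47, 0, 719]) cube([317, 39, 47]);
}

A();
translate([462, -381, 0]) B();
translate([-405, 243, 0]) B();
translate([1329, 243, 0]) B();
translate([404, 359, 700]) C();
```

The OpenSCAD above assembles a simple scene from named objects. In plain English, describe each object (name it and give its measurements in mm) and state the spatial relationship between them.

A is a table: top 1219 mm (x) × 757 mm (y), 36 mm thick, upper face at z = 700 mm, on four 74×74 mm square legs, each inset 27 mm from the nearest pair of top edges, running from z = 0 to the bottom of the top. Four apron rails, 74 mm thick and 100 mm tall, run between adjacent legs with their top edges flush with the underside of the top and their outer faces flush with the legs' outer faces.

B is a simple wooden stool: a rectangular seat 295 mm (x) by 271 mm (y), 22 mm thick, top face at z = 428 mm, on four square legs, each 30×30 mm in cross-section. The legs rest on z = 0, each flush with a corner of the seat. Four stretchers, 30 mm wide and 20 mm tall, connect adjacent legs with their undersides at z = 213 mm, each running between the inner faces of the legs it joins and aligned with the legs' outer faces on the other axis.

C is a rectangular picture frame lying in the x–z plane (depth along y). The opening is 317 mm wide (x) by 672 mm tall (z), surrounded by a border 47 mm wide on all four sides. The frame is 39 mm deep and is made of two full-height vertical stiles with two horizontal rails fitted between them.

Three stools sit around the table at the −y, −x, +x sides. The picture frame is on top of the table, centred.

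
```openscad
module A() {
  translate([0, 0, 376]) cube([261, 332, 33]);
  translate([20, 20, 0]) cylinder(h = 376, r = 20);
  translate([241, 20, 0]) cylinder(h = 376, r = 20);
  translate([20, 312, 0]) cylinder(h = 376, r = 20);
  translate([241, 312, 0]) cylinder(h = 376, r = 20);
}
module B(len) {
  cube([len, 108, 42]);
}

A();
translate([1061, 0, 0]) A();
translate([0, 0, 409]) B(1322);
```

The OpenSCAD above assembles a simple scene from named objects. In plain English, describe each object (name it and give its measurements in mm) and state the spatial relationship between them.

A is a four-legged stool. The seat is 261×332 mm, 33 mm thick, top at z = 409 mm. It stands on four round legs, each 40 mm in diameter, from z = 0 to the seat underside, each leg's axis is inset half a diameter from the nearest pair of seat edges (so the leg's bounding box is flush with the corner).

B is a rectangular beam 1322 mm long (x), 108 mm deep (y), 42 mm thick (z).

The beam spans the tops of two stools placed 800 mm apart, resting at z = 409 mm.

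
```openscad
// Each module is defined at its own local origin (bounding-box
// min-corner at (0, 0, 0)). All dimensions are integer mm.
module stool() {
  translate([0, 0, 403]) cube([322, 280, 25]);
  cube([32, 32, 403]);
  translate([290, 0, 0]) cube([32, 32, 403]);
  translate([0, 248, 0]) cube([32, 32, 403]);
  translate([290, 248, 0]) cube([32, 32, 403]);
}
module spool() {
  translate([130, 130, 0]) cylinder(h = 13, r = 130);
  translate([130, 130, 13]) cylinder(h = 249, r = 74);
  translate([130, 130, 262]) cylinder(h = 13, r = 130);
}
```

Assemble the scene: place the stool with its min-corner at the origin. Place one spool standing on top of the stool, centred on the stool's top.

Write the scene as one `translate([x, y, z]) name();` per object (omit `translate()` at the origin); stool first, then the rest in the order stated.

stool();
translate([31, 10, 428]) spool();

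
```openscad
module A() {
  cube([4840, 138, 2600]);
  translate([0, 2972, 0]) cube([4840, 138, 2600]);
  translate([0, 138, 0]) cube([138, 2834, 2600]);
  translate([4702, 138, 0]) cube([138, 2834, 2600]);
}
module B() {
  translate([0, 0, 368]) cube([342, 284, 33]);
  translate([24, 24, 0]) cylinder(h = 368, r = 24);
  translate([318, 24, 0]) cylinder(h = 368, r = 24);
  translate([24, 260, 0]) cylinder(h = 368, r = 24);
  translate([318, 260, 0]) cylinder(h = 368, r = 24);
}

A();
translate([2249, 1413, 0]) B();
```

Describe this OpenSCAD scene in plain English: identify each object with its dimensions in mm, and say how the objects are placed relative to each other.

A is the wall frame of a small rectangular building: four walls, each 2600 mm tall and 138 mm thick, enclosing a footprint 4840 mm (x) by 3110 mm (y) outside-to-outside, with no floor or roof. The front and back walls (the −y and +y sides) span the full width; the two side walls fit between them.

B is a four-legged stool. The seat is a 342×284×33 mm slab whose top surface is at z = 401 mm; four round legs, each 48 mm in diameter, run from the floor (z = 0) to the underside of the seat, each leg's axis is inset half a diameter from the nearest pair of seat edges (so the leg's bounding box is flush with the corner).

The stool sits inside the house frame, centred.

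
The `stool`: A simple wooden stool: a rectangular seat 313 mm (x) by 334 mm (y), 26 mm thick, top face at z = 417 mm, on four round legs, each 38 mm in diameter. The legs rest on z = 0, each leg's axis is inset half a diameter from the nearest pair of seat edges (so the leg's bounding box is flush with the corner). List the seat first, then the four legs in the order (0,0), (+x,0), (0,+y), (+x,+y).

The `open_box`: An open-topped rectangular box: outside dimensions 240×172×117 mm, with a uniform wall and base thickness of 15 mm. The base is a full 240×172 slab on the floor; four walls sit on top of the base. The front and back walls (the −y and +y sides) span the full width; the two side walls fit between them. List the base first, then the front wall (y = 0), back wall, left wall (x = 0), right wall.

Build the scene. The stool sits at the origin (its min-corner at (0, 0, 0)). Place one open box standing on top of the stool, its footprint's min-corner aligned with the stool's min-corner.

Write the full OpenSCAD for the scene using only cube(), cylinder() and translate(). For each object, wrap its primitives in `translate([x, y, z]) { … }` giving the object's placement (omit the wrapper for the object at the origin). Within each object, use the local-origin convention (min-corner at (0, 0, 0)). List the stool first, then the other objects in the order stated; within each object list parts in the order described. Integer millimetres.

translate([0, 0, 391]) cube([313, 334, 26]);
translate([19, 19, 0]) cylinder(h = 391, r = 19);
translate([294, 19, 0]) cylinder(h = 391, r = 19);
translate([19, 315, 0]) cylinder(h = 391, r = 19);
translate([294, 315, 0]) cylinder(h = 391, r = 19);
translate([0, 0, 417]) {
  cube([240, 172, 15]);
  translate([0, 0, 15]) cube([240, 15, 102]);
  translate([0, 157, 15]) cube([240, 15, 102]);
  translate([0, 15, 15]) cube([15, 142, 102]);
  translate([225, 15, 15]) cube([15, 142, 102]);
}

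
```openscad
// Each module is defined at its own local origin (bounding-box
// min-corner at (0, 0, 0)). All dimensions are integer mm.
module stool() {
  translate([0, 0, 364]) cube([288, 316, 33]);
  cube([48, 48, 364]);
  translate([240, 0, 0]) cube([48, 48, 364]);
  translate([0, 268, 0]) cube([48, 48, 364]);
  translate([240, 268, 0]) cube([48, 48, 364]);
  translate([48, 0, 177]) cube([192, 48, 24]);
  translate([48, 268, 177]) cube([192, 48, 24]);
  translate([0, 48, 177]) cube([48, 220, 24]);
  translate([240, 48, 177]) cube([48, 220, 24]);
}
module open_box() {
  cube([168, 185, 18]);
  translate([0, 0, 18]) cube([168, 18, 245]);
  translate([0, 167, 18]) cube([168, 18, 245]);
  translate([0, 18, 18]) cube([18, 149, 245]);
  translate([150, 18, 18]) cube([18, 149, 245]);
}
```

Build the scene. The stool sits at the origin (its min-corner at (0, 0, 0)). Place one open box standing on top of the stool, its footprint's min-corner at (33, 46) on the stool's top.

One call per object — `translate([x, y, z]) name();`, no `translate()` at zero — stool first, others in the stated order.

stool();
translate([33, 46, 397]) open_box();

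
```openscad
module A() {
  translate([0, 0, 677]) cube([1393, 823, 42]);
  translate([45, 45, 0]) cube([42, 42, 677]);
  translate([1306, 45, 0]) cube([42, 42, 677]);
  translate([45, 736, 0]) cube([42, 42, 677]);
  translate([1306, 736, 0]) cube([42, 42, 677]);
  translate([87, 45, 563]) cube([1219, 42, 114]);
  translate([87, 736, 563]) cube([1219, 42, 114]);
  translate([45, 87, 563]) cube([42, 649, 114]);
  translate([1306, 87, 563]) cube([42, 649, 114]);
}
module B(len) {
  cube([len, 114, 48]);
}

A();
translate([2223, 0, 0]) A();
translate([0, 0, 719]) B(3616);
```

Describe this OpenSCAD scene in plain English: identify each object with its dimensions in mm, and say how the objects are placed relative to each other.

A is a rectangular dining table. The top is 1393×823×42 mm with its upper surface at z = 719 mm. It stands on four 42×42 mm square legs, each inset 45 mm from the nearest pair of top edges, running from the floor to the underside of the top. Four apron rails, 42 mm thick and 114 mm tall, run between adjacent legs with their top edges flush with the underside of the top and their outer faces flush with the legs' outer faces.

B is a rectangular beam 3616 mm long (x), 114 mm deep (y), 48 mm thick (z).

The beam spans the tops of two tables placed 830 mm apart, resting at z = 719 mm.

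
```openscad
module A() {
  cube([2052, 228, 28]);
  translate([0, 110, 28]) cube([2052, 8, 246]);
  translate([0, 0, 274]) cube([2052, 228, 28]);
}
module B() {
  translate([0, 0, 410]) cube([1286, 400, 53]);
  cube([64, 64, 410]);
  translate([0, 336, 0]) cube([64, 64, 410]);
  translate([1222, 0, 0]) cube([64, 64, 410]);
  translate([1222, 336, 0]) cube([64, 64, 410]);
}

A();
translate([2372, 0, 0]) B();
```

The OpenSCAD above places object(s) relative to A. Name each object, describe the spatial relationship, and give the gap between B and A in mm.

The bench's nearest face is 320 mm from the I-beam's +x face.

A is an I-beam. B is a bench. The bench is on the floor beside the I-beam on its +x side. The gap between the bench and the I-beam is 320 mm.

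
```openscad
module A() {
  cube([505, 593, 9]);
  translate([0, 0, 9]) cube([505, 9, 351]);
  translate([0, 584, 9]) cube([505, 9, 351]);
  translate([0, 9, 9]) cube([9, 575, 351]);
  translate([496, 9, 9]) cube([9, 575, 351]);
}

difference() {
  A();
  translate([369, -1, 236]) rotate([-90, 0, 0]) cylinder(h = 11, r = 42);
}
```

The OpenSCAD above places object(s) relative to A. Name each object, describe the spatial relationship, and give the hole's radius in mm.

A is an open box. The open box has a circular hole through its front wall. The hole's radius is 42 mm.

The subtracted cylinder has r = 42 mm.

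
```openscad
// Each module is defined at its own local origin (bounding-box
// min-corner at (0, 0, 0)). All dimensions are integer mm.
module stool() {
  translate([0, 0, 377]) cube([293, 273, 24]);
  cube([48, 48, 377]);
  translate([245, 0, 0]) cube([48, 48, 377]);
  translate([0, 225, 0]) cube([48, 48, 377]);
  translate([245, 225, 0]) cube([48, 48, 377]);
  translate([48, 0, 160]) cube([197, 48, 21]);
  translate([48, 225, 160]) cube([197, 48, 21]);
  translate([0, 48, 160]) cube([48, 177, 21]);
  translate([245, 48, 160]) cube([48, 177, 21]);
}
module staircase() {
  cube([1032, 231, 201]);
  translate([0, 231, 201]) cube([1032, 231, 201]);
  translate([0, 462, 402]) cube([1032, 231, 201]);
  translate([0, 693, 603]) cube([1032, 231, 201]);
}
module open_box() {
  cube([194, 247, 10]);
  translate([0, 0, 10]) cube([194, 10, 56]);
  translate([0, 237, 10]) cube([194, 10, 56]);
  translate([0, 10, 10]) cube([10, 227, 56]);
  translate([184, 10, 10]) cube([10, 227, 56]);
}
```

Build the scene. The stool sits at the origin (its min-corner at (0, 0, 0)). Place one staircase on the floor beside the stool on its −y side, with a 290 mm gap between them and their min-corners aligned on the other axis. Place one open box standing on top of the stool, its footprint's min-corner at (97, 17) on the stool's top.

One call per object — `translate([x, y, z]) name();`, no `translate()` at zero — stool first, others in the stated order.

stool();
translate([0, -1214, 0]) staircase();
translate([97, 17, 401]) open_box();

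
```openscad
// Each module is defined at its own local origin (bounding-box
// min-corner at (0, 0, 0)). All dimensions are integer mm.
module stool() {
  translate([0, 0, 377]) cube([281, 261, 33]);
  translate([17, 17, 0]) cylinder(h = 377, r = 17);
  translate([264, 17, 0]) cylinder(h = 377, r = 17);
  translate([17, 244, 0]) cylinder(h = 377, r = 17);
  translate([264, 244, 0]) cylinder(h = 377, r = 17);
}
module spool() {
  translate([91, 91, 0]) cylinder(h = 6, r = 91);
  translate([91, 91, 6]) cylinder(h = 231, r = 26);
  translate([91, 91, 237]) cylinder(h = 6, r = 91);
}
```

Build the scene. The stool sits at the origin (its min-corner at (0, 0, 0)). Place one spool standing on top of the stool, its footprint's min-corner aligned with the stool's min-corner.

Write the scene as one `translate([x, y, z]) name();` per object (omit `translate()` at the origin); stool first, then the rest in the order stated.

stool();
translate([0, 0, 410]) spool();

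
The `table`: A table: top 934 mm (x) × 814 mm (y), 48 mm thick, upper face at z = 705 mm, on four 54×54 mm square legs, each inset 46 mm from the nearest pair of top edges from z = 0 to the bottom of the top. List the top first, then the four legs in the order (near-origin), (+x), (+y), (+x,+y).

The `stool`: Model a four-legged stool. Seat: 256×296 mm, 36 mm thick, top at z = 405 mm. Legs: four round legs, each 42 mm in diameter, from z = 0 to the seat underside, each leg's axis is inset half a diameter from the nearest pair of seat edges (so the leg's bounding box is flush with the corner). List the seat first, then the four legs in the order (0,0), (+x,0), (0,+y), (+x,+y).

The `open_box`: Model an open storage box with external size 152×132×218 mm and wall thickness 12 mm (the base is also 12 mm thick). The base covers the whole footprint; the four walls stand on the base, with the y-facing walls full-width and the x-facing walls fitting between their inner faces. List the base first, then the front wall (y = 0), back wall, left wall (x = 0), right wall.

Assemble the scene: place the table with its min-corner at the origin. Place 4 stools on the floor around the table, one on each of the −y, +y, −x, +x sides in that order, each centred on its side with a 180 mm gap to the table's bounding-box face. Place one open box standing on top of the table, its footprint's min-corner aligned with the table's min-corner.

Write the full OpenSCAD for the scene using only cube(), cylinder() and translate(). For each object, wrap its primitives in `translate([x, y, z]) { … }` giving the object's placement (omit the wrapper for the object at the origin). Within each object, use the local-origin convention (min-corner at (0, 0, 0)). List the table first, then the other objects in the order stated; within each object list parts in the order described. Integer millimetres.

translate([0, 0, 657]) cube([934, 814, 48]);
translate([46, 46, 0]) cube([54, 54, 657]);
translate([834, 46, 0]) cube([54, 54, 657]);
translate([46, 714, 0]) cube([54, 54, 657]);
translate([834, 714, 0]) cube([54, 54, 657]);
translate([339, -476, 0]) {
  translate([0, 0, 369]) cube([256, 296, 36]);
  translate([21, 21, 0]) cylinder(h = 369, r = 21);
  translate([235, 21, 0]) cylinder(h = 369, r = 21);
  translate([21, 275, 0]) cylinder(h = 369, r = 21);
  translate([235, 275, 0]) cylinder(h = 369, r = 21);
}
translate([339, 994, 0]) {
  translate([0, 0, 369]) cube([256, 296, 36]);
  translate([21, 21, 0]) cylinder(h = 369, r = 21);
  translate([235, 21, 0]) cylinder(h = 369, r = 21);
  translate([21, 275, 0]) cylinder(h = 369, r = 21);
  translate([235, 275, 0]) cylinder(h = 369, r = 21);
}
translate([-436, 259, 0]) {
  translate([0, 0, 369]) cube([256, 296, 36]);
  translate([21, 21, 0]) cylinder(h = 369, r = 21);
  translate([235, 21, 0]) cylinder(h = 369, r = 21);
  translate([21, 275, 0]) cylinder(h = 369, r = 21);
  translate([235, 275, 0]) cylinder(h = 369, r = 21);
}
translate([1114, 259, 0]) {
  translate([0, 0, 369]) cube([256, 296, 36]);
  translate([21, 21, 0]) cylinder(h = 369, r = 21);
  translate([235, 21, 0]) cylinder(h = 369, r = 21);
  translate([21, 275, 0]) cylinder(h = 369, r = 21);
  translate([235, 275, 0]) cylinder(h = 369, r = 21);
}
translate([0, 0, 705]) {
  cube([152, 132, 12]);
  translate([0, 0, 12]) cube([152, 12, 206]);
  translate([0, 120, 12]) cube([152, 12, 206]);
  translate([0, 12, 12]) cube([12, 108, 206]);
  translate([140, 12, 12]) cube([12, 108, 206]);
}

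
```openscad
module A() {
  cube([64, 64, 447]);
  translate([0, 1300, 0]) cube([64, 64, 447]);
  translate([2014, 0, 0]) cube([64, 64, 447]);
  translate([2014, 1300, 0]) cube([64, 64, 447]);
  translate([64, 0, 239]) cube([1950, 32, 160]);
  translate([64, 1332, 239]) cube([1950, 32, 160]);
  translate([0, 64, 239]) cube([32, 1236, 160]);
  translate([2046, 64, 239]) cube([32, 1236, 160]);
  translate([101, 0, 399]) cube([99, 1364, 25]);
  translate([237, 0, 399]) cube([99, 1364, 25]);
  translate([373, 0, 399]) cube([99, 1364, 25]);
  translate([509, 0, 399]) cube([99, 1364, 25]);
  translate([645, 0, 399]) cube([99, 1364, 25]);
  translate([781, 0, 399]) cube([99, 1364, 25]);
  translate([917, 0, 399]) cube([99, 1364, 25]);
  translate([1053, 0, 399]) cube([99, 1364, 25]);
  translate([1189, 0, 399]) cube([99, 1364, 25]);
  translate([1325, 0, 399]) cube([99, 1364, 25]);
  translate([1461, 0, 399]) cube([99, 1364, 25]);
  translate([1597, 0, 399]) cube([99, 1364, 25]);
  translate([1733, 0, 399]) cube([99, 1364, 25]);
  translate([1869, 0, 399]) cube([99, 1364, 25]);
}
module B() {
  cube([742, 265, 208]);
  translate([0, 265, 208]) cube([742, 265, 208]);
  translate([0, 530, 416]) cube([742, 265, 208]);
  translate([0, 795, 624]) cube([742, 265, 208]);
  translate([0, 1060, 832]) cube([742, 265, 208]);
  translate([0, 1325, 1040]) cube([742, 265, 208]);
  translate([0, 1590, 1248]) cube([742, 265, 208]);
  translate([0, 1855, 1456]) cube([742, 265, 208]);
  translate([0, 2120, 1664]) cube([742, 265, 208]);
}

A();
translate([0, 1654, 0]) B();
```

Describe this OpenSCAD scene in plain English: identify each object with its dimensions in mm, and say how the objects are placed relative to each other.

A is a bed frame 2078 mm long (x) by 1364 mm wide (y). Four 64×64 mm corner posts, 447 mm tall, at the corners of the footprint. Four rails of 32 mm thickness and 160 mm height run between adjacent posts with their undersides at z = 239 mm, their outer faces flush with the outside of the frame (the two x-running rails run between the posts' inner faces; the two y-running rails run between the posts' inner faces). 14 slats, each 99 mm wide (x) and 25 mm thick, lie across the top of the two x-running rails, running the full 1364 mm width of the frame in y; the slats are evenly spaced along x between the inner faces of the end posts with equal gaps (rounded down to the nearest mm) at the −x end and between each pair — any rounding remainder accumulates at the +x end.

B is a straight staircase of 9 solid steps. Each step is 742 mm wide (x), 265 mm deep (y, the going) and 208 mm tall (the rise). The first step rests on the floor; each subsequent step sits one going further in +y and one rise higher in +z, directly behind and above the previous step with no overlap.

The staircase is on the floor beside the bed frame on its +y side.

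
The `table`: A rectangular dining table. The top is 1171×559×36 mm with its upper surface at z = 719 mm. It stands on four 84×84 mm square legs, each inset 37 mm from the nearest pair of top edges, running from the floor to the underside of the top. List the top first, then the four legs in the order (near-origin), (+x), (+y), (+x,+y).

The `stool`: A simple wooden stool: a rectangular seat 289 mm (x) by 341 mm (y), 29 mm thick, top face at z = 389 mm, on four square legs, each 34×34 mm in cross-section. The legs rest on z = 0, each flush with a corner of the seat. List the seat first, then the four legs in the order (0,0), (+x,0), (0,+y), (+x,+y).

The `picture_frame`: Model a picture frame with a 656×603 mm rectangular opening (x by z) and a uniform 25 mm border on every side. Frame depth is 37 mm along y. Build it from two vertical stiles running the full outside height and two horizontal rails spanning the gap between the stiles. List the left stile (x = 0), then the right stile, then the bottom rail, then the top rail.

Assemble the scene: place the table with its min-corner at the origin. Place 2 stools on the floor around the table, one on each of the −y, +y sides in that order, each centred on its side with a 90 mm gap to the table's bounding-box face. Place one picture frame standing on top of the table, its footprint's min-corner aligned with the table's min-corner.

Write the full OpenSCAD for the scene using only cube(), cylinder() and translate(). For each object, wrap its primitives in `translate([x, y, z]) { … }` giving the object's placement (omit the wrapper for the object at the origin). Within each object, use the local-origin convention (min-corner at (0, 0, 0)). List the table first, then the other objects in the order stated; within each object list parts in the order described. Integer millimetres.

translate([0, 0, 683]) cube([1171, 559, 36]);
translate([37, 37, 0]) cube([84, 84, 683]);
translate([1050, 37, 0]) cube([84, 84, 683]);
translate([37, 438, 0]) cube([84, 84, 683]);
translate([1050, 438, 0]) cube([84, 84, 683]);
translate([441, -431, 0]) {
  translate([0, 0, 360]) cube([289, 341, 29]);
  cube([34, 34, 360]);
  translate([255, 0, 0]) cube([34, 34, 360]);
  translate([0, 307, 0]) cube([34, 34, 360]);
  translate([255, 307, 0]) cube([34, 34, 360]);
}
translate([441, 649, 0]) {
  translate([0, 0, 360]) cube([289, 341, 29]);
  cube([34, 34, 360]);
  translate([255, 0, 0]) cube([34, 34, 360]);
  translate([0, 307, 0]) cube([34, 34, 360]);
  translate([255, 307, 0]) cube([34, 34, 360]);
}
translate([0, 0, 719]) {
  cube([25, 37, 653]);
  translate([681, 0, 0]) cube([25, 37, 653]);
  translate([25, 0, 0]) cube([656, 37, 25]);
  translate([25, 0, 628]) cube([656, 37, 25]);
}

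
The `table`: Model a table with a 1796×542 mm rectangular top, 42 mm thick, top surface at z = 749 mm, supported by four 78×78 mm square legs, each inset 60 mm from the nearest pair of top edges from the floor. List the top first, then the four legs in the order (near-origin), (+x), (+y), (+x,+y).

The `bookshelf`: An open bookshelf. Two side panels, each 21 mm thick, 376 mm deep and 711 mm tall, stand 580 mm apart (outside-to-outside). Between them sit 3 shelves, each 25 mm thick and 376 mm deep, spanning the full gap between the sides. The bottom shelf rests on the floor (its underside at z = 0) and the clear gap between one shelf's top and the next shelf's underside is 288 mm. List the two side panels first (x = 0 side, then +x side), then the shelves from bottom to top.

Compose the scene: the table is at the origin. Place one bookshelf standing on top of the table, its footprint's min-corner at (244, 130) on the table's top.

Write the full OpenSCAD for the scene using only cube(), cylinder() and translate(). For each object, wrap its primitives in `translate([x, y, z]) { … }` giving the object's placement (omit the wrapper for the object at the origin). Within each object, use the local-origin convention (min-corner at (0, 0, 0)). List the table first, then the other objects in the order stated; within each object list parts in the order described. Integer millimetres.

translate([0, 0, 707]) cube([1796, 542, 42]);
translate([60, 60, 0]) cube([78, 78, 707]);
translate([1658, 60, 0]) cube([78, 78, 707]);
translate([60, 404, 0]) cube([78, 78, 707]);
translate([1658, 404, 0]) cube([78, 78, 707]);
translate([244, 130, 749]) {
  cube([21, 376, 711]);
  translate([559, 0, 0]) cube([21, 376, 711]);
  translate([21, 0, 0]) cube([538, 376, 25]);
  translate([21, 0, 313]) cube([538, 376, 25]);
  translate([21, 0, 626]) cube([538, 376, 25]);
}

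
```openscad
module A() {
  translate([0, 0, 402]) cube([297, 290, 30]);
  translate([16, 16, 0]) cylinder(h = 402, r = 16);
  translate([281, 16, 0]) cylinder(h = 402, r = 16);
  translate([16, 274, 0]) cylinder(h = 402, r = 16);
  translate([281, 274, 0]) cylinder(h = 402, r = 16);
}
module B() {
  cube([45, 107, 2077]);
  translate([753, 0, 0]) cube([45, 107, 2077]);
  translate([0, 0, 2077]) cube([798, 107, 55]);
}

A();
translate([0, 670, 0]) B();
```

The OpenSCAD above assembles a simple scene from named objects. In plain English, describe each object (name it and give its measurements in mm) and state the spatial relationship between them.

A is a four-legged stool. The seat is 297×290 mm, 30 mm thick, top at z = 432 mm. It stands on four round legs, each 32 mm in diameter, from z = 0 to the seat underside, each leg's axis is inset half a diameter from the nearest pair of seat edges (so the leg's bounding box is flush with the corner).

B is a door frame. The clear opening is 708 mm wide and 2077 mm high. Two 45 mm wide jambs, 107 mm deep, stand either side of the opening from the floor to the top of the opening. A 55 mm thick head sits across the top of both jambs, spanning the full outside width of the frame.

The door frame is on the floor beside the stool on its +y side.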